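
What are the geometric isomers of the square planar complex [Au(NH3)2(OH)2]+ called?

In a square planar complex each vertex has one trans partner and two cis neighbours.
Working through the distinct placements yields 2 geometric isomers: NH3 cis; NH3 trans.

cis and trans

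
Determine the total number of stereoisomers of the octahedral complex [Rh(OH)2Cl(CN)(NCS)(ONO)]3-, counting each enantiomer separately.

15

Exhaustive case analysis gives 9 geometric isomers.
Of these, 6 lack any improper symmetry element and so occur as enantiomeric pairs, giving 9 + 6 = 15 stereoisomers in total.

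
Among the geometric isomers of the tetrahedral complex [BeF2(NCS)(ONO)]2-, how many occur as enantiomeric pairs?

All four vertices of a tetrahedron are equivalent and mutually adjacent, so cis/trans isomerism cannot arise.
Only one geometric arrangement is possible.

0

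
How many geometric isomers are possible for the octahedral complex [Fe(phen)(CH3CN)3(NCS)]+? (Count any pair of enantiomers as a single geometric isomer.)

An octahedron has six vertices in three trans pairs; every non-trans pair is cis.
Each phen is bidentate and must span two cis positions.
There are 2 geometric isomers: CH3CN mer; CH3CN fac.

2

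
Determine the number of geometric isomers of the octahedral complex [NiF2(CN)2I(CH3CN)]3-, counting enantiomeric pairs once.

There are 6 geometric isomers: F cis, CN cis (3 arrangements, 2 chiral); F trans, CN cis; F cis, CN trans; F trans, CN trans.

6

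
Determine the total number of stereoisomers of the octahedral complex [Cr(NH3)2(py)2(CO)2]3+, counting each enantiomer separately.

6

In an octahedral complex each vertex has one trans partner and four cis neighbours.
There are 5 geometric isomers: NH3 trans, py trans, CO trans; NH3 cis, py cis, CO trans; NH3 cis, py trans, CO cis; NH3 cis, py cis, CO cis (chiral); NH3 trans, py cis, CO cis.
One of these lacks any improper symmetry element and so occurs as an enantiomeric pair, giving 5 + 1 = 6 stereoisomers in total.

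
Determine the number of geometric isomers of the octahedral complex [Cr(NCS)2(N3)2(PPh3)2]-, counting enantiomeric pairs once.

The six octahedral sites form three mutually perpendicular trans pairs.
Working through the distinct placements yields 5 geometric isomers: NCS trans, N3 trans, PPh3 trans; NCS cis, N3 trans, PPh3 cis; NCS cis, N3 cis, PPh3 trans; NCS cis, N3 cis, PPh3 cis (chiral); NCS trans, N3 cis, PPh3 cis.

5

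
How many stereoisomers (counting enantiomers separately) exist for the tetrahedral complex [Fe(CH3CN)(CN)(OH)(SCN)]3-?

2

In a tetrahedral complex all four positions are equivalent and every pair of ligands is adjacent — there is no cis/trans distinction.
Only one geometric arrangement is possible; it has no improper symmetry element, so it exists as a pair of enantiomers (2 stereoisomers).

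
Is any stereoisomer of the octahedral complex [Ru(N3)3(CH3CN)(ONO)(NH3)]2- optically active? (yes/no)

An octahedron has six vertices in three trans pairs; every non-trans pair is cis.
There are 4 geometric isomers: N3 mer (3 arrangements); N3 fac (chiral).
One of these lacks any improper symmetry element and so occurs as an enantiomeric pair, giving 4 + 1 = 5 stereoisomers in total.

yes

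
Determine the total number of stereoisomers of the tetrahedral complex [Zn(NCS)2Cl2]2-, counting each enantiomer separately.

1

All four vertices of a tetrahedron are equivalent and mutually adjacent, so cis/trans isomerism cannot arise.
Only one geometric arrangement is possible.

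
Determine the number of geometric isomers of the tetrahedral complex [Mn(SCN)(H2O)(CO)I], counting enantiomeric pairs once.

1

All four vertices of a tetrahedron are equivalent and mutually adjacent, so cis/trans isomerism cannot arise.
Only one geometric arrangement is possible; it has no improper symmetry element, so it exists as a pair of enantiomers (2 stereoisomers).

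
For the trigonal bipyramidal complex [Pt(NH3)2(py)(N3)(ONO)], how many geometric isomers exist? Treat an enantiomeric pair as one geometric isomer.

7

Exhaustive case analysis gives 7 geometric isomers.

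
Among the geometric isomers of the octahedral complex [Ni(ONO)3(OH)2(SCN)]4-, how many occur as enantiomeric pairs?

An octahedron has six vertices in three trans pairs; every non-trans pair is cis.
Systematic placement gives 3 geometric isomers: ONO mer, OH trans; ONO fac, OH cis; ONO mer, OH cis.
Each arrangement has an internal mirror plane or centre of symmetry, so none is chiral.

0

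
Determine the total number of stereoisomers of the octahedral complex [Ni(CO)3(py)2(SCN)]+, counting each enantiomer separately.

The six octahedral sites form three mutually perpendicular trans pairs.
Working through the distinct placements yields 3 geometric isomers: CO mer, py trans; CO mer, py cis; CO fac, py cis.
Each arrangement has an internal mirror plane or centre of symmetry, so none is chiral.

3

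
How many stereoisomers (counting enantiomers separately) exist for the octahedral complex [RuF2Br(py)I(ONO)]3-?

15

In an octahedral complex each vertex has one trans partner and four cis neighbours.
Placing the ligands in turn and identifying arrangements related by rotation or reflection leaves 9 distinct geometric isomers.
Of these, 6 lack any improper symmetry element and so occur as enantiomeric pairs, giving 9 + 6 = 15 stereoisomers in total.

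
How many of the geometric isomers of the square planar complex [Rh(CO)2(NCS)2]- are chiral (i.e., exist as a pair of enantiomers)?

A square has two trans pairs of vertices; adjacent vertices are cis.
The distinct arrangements are (2 in all): CO cis; CO trans.
Each arrangement has an internal mirror plane or centre of symmetry, so none is chiral.

0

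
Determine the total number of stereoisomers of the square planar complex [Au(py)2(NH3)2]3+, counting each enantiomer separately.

2

A square has two trans pairs of vertices; adjacent vertices are cis.
Working through the distinct placements yields 2 geometric isomers: py cis; py trans.
Each arrangement has an internal mirror plane or centre of symmetry, so none is chiral.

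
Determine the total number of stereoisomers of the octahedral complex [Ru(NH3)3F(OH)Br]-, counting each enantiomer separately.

There are 4 geometric isomers: NH3 mer (3 arrangements); NH3 fac (chiral).
One of these lacks any improper symmetry element and so occurs as an enantiomeric pair, giving 4 + 1 = 5 stereoisomers in total.

5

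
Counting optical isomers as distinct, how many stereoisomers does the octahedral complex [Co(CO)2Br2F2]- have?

6

An octahedron has six vertices in three trans pairs; every non-trans pair is cis.
Systematic placement gives 5 geometric isomers: CO trans, Br trans, F trans; CO cis, Br trans, F cis; CO cis, Br cis, F trans; CO cis, Br cis, F cis (chiral); CO trans, Br cis, F cis.
One of these lacks any improper symmetry element and so occurs as an enantiomeric pair, giving 5 + 1 = 6 stereoisomers in total.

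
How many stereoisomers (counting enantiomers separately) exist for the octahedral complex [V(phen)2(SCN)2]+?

3

An octahedron has six vertices in three trans pairs; every non-trans pair is cis.
Each phen is bidentate and must span two cis positions.
There are 2 geometric isomers: SCN trans; SCN cis (chiral).
One of these lacks any improper symmetry element and so occurs as an enantiomeric pair, giving 2 + 1 = 3 stereoisomers in total.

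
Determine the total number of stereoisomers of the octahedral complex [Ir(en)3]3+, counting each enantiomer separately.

An octahedron has six vertices in three trans pairs; every non-trans pair is cis.
Each en is bidentate and must span two cis positions.
Only one geometric arrangement is possible; it has no improper symmetry element, so it exists as a pair of enantiomers (2 stereoisomers).

2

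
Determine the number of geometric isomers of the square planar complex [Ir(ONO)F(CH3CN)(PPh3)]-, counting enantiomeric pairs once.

3

In a square planar complex each vertex has one trans partner and two cis neighbours.
There are 3 geometric isomers: (CH3CN/ONO trans, F/PPh3 trans); (CH3CN/PPh3 trans, F/ONO trans); (CH3CN/F trans, ONO/PPh3 trans).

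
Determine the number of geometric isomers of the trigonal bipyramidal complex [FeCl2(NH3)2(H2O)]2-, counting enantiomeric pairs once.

In a trigonal bipyramid the two axial positions differ from the three equatorial ones.
Systematic enumeration (placing each ligand type in turn and discarding arrangements equivalent by rotation or reflection) gives 5 geometric isomers.

5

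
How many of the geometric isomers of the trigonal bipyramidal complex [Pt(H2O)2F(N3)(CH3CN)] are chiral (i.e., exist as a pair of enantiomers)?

A trigonal bipyramid has two axial and three equatorial sites, which are chemically inequivalent.
Systematic enumeration (placing each ligand type in turn and discarding arrangements equivalent by rotation or reflection) gives 7 geometric isomers.
Of these, 3 lack any improper symmetry element and so occur as enantiomeric pairs, giving 7 + 3 = 10 stereoisomers in total.

3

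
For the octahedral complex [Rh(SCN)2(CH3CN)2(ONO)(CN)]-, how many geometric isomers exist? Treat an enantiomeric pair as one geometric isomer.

An octahedron has six vertices in three trans pairs; every non-trans pair is cis.
The distinct arrangements are (6 in all): SCN trans, CH3CN trans; SCN cis, CH3CN trans; SCN trans, CH3CN cis; SCN cis, CH3CN cis (3 arrangements, 2 chiral).

6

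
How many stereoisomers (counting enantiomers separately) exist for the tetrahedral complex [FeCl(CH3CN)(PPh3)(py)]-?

2

Only one geometric arrangement is possible; it has no improper symmetry element, so it exists as a pair of enantiomers (2 stereoisomers).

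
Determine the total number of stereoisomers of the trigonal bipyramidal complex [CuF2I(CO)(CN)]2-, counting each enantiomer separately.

10

A trigonal bipyramid has two axial and three equatorial sites, which are chemically inequivalent.
Placing the ligands in turn and identifying arrangements related by rotation or reflection leaves 7 distinct geometric isomers.
Of these, 3 lack any improper symmetry element and so occur as enantiomeric pairs, giving 7 + 3 = 10 stereoisomers in total.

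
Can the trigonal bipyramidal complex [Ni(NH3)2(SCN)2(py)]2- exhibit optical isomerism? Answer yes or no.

In a trigonal bipyramid the two axial positions differ from the three equatorial ones.
Systematic enumeration (placing each ligand type in turn and discarding arrangements equivalent by rotation or reflection) gives 5 geometric isomers.
One of these lacks any improper symmetry element and so occurs as an enantiomeric pair, giving 5 + 1 = 6 stereoisomers in total.

yes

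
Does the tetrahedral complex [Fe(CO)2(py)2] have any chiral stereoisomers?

In a tetrahedral complex all four positions are equivalent and every pair of ligands is adjacent — there is no cis/trans distinction.
Only one geometric arrangement is possible.

no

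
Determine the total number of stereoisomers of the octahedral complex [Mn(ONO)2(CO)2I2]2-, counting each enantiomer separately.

6

In an octahedral complex each vertex has one trans partner and four cis neighbours.
Working through the distinct placements yields 5 geometric isomers: ONO trans, CO trans, I trans; ONO cis, CO trans, I cis; ONO trans, CO cis, I cis; ONO cis, CO cis, I cis (chiral); ONO cis, CO cis, I trans.
One of these lacks any improper symmetry element and so occurs as an enantiomeric pair, giving 5 + 1 = 6 stereoisomers in total.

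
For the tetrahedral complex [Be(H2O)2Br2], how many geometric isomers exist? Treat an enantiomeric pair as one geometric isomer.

All four vertices of a tetrahedron are equivalent and mutually adjacent, so cis/trans isomerism cannot arise.
Only one geometric arrangement is possible.

1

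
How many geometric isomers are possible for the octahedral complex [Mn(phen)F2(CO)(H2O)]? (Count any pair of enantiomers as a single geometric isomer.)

4

Each phen is bidentate and must span two cis positions.
The distinct arrangements are (4 in all): F cis (3 arrangements, 2 chiral); F trans.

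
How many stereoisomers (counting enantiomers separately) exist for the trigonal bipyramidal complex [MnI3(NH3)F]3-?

4

A trigonal bipyramid has two axial and three equatorial sites, which are chemically inequivalent.
Working through the distinct placements yields 4 geometric isomers: NH3 equatorial, F axial; NH3 axial, F axial; NH3 equatorial, F equatorial; NH3 axial, F equatorial.
Each arrangement has an internal mirror plane or centre of symmetry, so none is chiral.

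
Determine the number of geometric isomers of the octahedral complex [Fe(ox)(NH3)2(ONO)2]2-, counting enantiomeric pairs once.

3

An octahedron has six vertices in three trans pairs; every non-trans pair is cis.
Each ox is bidentate and must span two cis positions.
There are 3 geometric isomers: NH3 trans, ONO cis; NH3 cis, ONO cis (chiral); NH3 cis, ONO trans.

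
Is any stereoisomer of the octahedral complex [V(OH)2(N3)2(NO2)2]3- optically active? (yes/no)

In an octahedral complex each vertex has one trans partner and four cis neighbours.
Systematic placement gives 5 geometric isomers: OH trans, N3 trans, NO2 trans; OH cis, N3 trans, NO2 cis; OH trans, N3 cis, NO2 cis; OH cis, N3 cis, NO2 cis (chiral); OH cis, N3 cis, NO2 trans.
One of these lacks any improper symmetry element and so occurs as an enantiomeric pair, giving 5 + 1 = 6 stereoisomers in total.

yes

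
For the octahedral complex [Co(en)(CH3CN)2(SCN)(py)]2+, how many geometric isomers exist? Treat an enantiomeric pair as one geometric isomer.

An octahedron has six vertices in three trans pairs; every non-trans pair is cis.
Each en is bidentate and must span two cis positions.
The distinct arrangements are (4 in all): CH3CN trans; CH3CN cis (3 arrangements, 2 chiral).

4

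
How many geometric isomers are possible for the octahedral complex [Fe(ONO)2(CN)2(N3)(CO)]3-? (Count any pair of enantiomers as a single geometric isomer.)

In an octahedral complex each vertex has one trans partner and four cis neighbours.
Working through the distinct placements yields 6 geometric isomers: ONO trans, CN trans; ONO cis, CN trans; ONO trans, CN cis; ONO cis, CN cis (3 arrangements, 2 chiral).

6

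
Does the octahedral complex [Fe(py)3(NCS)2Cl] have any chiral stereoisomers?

An octahedron has six vertices in three trans pairs; every non-trans pair is cis.
There are 3 geometric isomers: py mer, NCS cis; py mer, NCS trans; py fac, NCS cis.
Each arrangement has an internal mirror plane or centre of symmetry, so none is chiral.

no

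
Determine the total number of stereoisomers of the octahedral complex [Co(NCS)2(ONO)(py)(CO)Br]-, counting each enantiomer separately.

The six octahedral sites form three mutually perpendicular trans pairs.
Placing the ligands in turn and identifying arrangements related by rotation or reflection leaves 9 distinct geometric isomers.
Of these, 6 lack any improper symmetry element and so occur as enantiomeric pairs, giving 9 + 6 = 15 stereoisomers in total.

15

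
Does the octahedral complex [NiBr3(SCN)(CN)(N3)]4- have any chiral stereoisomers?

The six octahedral sites form three mutually perpendicular trans pairs.
Systematic placement gives 4 geometric isomers: Br mer (3 arrangements); Br fac (chiral).
One of these lacks any improper symmetry element and so occurs as an enantiomeric pair, giving 4 + 1 = 5 stereoisomers in total.

yes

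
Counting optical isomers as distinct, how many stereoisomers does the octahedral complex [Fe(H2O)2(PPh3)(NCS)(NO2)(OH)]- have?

15

Exhaustive case analysis gives 9 geometric isomers.
Of these, 6 lack any improper symmetry element and so occur as enantiomeric pairs, giving 9 + 6 = 15 stereoisomers in total.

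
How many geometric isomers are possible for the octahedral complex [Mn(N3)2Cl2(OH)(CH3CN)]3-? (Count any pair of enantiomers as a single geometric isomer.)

6

Working through the distinct placements yields 6 geometric isomers: N3 cis, Cl cis (3 arrangements, 2 chiral); N3 trans, Cl cis; N3 cis, Cl trans; N3 trans, Cl trans.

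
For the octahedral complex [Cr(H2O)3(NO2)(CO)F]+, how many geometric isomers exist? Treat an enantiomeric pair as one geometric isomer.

An octahedron has six vertices in three trans pairs; every non-trans pair is cis.
There are 4 geometric isomers: H2O mer (3 arrangements); H2O fac (chiral).

4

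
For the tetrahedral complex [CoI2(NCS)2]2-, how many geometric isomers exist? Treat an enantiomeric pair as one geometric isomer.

1

All four vertices of a tetrahedron are equivalent and mutually adjacent, so cis/trans isomerism cannot arise.
Only one geometric arrangement is possible.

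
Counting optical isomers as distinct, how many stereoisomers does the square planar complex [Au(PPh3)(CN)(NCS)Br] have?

In a square planar complex each vertex has one trans partner and two cis neighbours.
There are 3 geometric isomers: (Br/NCS trans, CN/PPh3 trans); (Br/PPh3 trans, CN/NCS trans); (Br/CN trans, NCS/PPh3 trans).
Each arrangement has an internal mirror plane or centre of symmetry, so none is chiral.

3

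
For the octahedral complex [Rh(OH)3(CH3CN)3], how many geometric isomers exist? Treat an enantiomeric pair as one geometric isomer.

An octahedron has six vertices in three trans pairs; every non-trans pair is cis.
Working through the distinct placements yields 2 geometric isomers: OH mer; OH fac.

2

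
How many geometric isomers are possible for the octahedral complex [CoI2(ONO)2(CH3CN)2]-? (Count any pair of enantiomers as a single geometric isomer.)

There are 5 geometric isomers: I trans, ONO trans, CH3CN trans; I cis, ONO cis, CH3CN trans; I cis, ONO trans, CH3CN cis; I cis, ONO cis, CH3CN cis (chiral); I trans, ONO cis, CH3CN cis.

5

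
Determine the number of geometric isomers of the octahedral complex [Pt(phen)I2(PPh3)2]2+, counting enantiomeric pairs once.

3

In an octahedral complex each vertex has one trans partner and four cis neighbours.
Each phen is bidentate and must span two cis positions.
There are 3 geometric isomers: I trans, PPh3 cis; I cis, PPh3 cis (chiral); I cis, PPh3 trans.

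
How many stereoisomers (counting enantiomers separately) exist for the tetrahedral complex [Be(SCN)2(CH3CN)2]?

All four vertices of a tetrahedron are equivalent and mutually adjacent, so cis/trans isomerism cannot arise.
Only one geometric arrangement is possible.

1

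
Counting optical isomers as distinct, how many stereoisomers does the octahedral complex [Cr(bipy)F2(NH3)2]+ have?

An octahedron has six vertices in three trans pairs; every non-trans pair is cis.
Each bipy is bidentate and must span two cis positions.
There are 3 geometric isomers: F trans, NH3 cis; F cis, NH3 cis (chiral); F cis, NH3 trans.
One of these lacks any improper symmetry element and so occurs as an enantiomeric pair, giving 3 + 1 = 4 stereoisomers in total.

4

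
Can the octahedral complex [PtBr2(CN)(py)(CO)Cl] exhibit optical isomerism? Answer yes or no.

Exhaustive case analysis gives 9 geometric isomers.
Of these, 6 lack any improper symmetry element and so occur as enantiomeric pairs, giving 9 + 6 = 15 stereoisomers in total.

yes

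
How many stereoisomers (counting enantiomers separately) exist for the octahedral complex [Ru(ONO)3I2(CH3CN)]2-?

There are 3 geometric isomers: ONO mer, I cis; ONO mer, I trans; ONO fac, I cis.
Each arrangement has an internal mirror plane or centre of symmetry, so none is chiral.

3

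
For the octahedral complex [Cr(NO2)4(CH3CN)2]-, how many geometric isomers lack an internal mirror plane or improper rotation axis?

An octahedron has six vertices in three trans pairs; every non-trans pair is cis.
The distinct arrangements are (2 in all): CH3CN trans; CH3CN cis.
Each arrangement has an internal mirror plane or centre of symmetry, so none is chiral.

0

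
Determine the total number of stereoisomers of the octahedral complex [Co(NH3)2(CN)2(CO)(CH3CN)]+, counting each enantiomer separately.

In an octahedral complex each vertex has one trans partner and four cis neighbours.
Systematic placement gives 6 geometric isomers: NH3 trans, CN cis; NH3 cis, CN cis (3 arrangements, 2 chiral); NH3 trans, CN trans; NH3 cis, CN trans.
Of these, 2 lack any improper symmetry element and so occur as enantiomeric pairs, giving 6 + 2 = 8 stereoisomers in total.

8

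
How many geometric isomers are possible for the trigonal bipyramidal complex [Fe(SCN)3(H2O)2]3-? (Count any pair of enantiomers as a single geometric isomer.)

3

In a trigonal bipyramid the two axial positions differ from the three equatorial ones.
The distinct arrangements are (3 in all): H2O both axial; H2O one axial, one equatorial; H2O both equatorial.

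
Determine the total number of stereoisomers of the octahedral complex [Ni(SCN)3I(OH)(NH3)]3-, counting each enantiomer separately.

An octahedron has six vertices in three trans pairs; every non-trans pair is cis.
Systematic placement gives 4 geometric isomers: SCN mer (3 arrangements); SCN fac (chiral).
One of these lacks any improper symmetry element and so occurs as an enantiomeric pair, giving 4 + 1 = 5 stereoisomers in total.

5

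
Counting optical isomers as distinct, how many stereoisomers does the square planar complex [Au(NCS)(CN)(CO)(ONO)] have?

3

In a square planar complex each vertex has one trans partner and two cis neighbours.
The distinct arrangements are (3 in all): (CN/NCS trans, CO/ONO trans); (CN/ONO trans, CO/NCS trans); (CN/CO trans, NCS/ONO trans).
Each arrangement has an internal mirror plane or centre of symmetry, so none is chiral.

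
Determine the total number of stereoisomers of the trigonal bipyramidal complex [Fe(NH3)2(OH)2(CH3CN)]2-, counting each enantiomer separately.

6

A trigonal bipyramid has two axial and three equatorial sites, which are chemically inequivalent.
Exhaustive case analysis gives 5 geometric isomers.
One of these lacks any improper symmetry element and so occurs as an enantiomeric pair, giving 5 + 1 = 6 stereoisomers in total.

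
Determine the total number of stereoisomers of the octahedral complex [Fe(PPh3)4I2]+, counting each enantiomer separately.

2

The six octahedral sites form three mutually perpendicular trans pairs.
Working through the distinct placements yields 2 geometric isomers: I trans; I cis.
Each arrangement has an internal mirror plane or centre of symmetry, so none is chiral.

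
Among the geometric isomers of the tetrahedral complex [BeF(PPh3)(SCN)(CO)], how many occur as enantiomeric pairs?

In a tetrahedral complex all four positions are equivalent and every pair of ligands is adjacent — there is no cis/trans distinction.
Only one geometric arrangement is possible; it has no improper symmetry element, so it exists as a pair of enantiomers (2 stereoisomers).

1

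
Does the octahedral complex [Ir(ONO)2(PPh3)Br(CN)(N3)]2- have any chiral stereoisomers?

yes

The six octahedral sites form three mutually perpendicular trans pairs.
Placing the ligands in turn and identifying arrangements related by rotation or reflection leaves 9 distinct geometric isomers.
Of these, 6 lack any improper symmetry element and so occur as enantiomeric pairs, giving 9 + 6 = 15 stereoisomers in total.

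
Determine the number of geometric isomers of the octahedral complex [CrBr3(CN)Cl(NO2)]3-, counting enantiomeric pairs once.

4

The six octahedral sites form three mutually perpendicular trans pairs.
Systematic placement gives 4 geometric isomers: Br mer (3 arrangements); Br fac (chiral).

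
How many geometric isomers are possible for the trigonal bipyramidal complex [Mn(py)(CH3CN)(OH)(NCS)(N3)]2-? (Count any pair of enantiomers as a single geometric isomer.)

10

In a trigonal bipyramid the two axial positions differ from the three equatorial ones.
Systematic enumeration (placing each ligand type in turn and discarding arrangements equivalent by rotation or reflection) gives 10 geometric isomers.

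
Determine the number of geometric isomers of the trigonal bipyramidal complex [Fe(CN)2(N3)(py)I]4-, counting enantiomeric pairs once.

7

A trigonal bipyramid has two axial and three equatorial sites, which are chemically inequivalent.
Exhaustive case analysis gives 7 geometric isomers.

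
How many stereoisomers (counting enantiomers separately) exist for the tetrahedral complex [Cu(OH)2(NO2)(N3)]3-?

In a tetrahedral complex all four positions are equivalent and every pair of ligands is adjacent — there is no cis/trans distinction.
Only one geometric arrangement is possible.

1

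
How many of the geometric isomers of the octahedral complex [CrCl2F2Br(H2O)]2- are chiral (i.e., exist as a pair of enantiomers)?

In an octahedral complex each vertex has one trans partner and four cis neighbours.
The distinct arrangements are (6 in all): Cl cis, F cis (3 arrangements, 2 chiral); Cl cis, F trans; Cl trans, F cis; Cl trans, F trans.
Of these, 2 lack any improper symmetry element and so occur as enantiomeric pairs, giving 6 + 2 = 8 stereoisomers in total.

2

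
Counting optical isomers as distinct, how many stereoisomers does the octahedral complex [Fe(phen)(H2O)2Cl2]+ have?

Each phen is bidentate and must span two cis positions.
There are 3 geometric isomers: H2O cis, Cl trans; H2O cis, Cl cis (chiral); H2O trans, Cl cis.
One of these lacks any improper symmetry element and so occurs as an enantiomeric pair, giving 3 + 1 = 4 stereoisomers in total.

4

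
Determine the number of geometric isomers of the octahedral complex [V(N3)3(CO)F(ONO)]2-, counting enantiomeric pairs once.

The six octahedral sites form three mutually perpendicular trans pairs.
Working through the distinct placements yields 4 geometric isomers: N3 mer (3 arrangements); N3 fac (chiral).

4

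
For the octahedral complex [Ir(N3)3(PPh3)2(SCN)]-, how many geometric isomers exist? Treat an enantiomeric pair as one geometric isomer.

3

In an octahedral complex each vertex has one trans partner and four cis neighbours.
Working through the distinct placements yields 3 geometric isomers: N3 mer, PPh3 cis; N3 mer, PPh3 trans; N3 fac, PPh3 cis.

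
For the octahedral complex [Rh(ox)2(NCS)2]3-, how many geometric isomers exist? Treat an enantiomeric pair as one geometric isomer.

2

Each ox is bidentate and must span two cis positions.
Working through the distinct placements yields 2 geometric isomers: NCS trans; NCS cis (chiral).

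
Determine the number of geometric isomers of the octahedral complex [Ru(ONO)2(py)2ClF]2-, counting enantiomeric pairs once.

Working through the distinct placements yields 6 geometric isomers: ONO trans, py trans; ONO cis, py cis (3 arrangements, 2 chiral); ONO cis, py trans; ONO trans, py cis.

6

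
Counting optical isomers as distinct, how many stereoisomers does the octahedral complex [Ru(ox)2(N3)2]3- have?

In an octahedral complex each vertex has one trans partner and four cis neighbours.
Each ox is bidentate and must span two cis positions.
The distinct arrangements are (2 in all): N3 trans; N3 cis (chiral).
One of these lacks any improper symmetry element and so occurs as an enantiomeric pair, giving 2 + 1 = 3 stereoisomers in total.

3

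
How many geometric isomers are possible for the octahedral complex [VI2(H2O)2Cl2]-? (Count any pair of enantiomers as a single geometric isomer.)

In an octahedral complex each vertex has one trans partner and four cis neighbours.
The distinct arrangements are (5 in all): I trans, H2O trans, Cl trans; I cis, H2O cis, Cl trans; I trans, H2O cis, Cl cis; I cis, H2O cis, Cl cis (chiral); I cis, H2O trans, Cl cis.

5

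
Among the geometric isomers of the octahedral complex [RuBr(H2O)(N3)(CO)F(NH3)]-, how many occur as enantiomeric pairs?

Systematic enumeration (placing each ligand type in turn and discarding arrangements equivalent by rotation or reflection) gives 15 geometric isomers.
Of these, 15 lack any improper symmetry element and so occur as enantiomeric pairs, giving 15 + 15 = 30 stereoisomers in total.

15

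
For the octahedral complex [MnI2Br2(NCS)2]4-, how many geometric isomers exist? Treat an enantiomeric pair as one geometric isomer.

The six octahedral sites form three mutually perpendicular trans pairs.
Working through the distinct placements yields 5 geometric isomers: I trans, Br trans, NCS trans; I cis, Br trans, NCS cis; I cis, Br cis, NCS trans; I cis, Br cis, NCS cis (chiral); I trans, Br cis, NCS cis.

5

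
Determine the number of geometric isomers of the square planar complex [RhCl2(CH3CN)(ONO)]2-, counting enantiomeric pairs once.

A square has two trans pairs of vertices; adjacent vertices are cis.
There are 2 geometric isomers: Cl cis; Cl trans.

2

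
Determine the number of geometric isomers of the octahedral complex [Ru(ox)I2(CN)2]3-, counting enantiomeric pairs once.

An octahedron has six vertices in three trans pairs; every non-trans pair is cis.
Each ox is bidentate and must span two cis positions.
There are 3 geometric isomers: I cis, CN trans; I cis, CN cis (chiral); I trans, CN cis.

3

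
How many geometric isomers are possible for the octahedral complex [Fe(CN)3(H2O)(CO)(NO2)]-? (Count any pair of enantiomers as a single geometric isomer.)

An octahedron has six vertices in three trans pairs; every non-trans pair is cis.
There are 4 geometric isomers: CN mer (3 arrangements); CN fac (chiral).

4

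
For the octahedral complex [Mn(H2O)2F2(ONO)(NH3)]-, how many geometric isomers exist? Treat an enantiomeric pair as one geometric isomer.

6

Systematic placement gives 6 geometric isomers: H2O trans, F trans; H2O cis, F trans; H2O cis, F cis (3 arrangements, 2 chiral); H2O trans, F cis.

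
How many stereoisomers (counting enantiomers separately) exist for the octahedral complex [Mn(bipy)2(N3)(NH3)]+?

The six octahedral sites form three mutually perpendicular trans pairs.
Each bipy is bidentate and must span two cis positions.
The distinct arrangements are (2 in all): N3 and NH3 mutually trans; N3 and NH3 mutually cis (chiral).
One of these lacks any improper symmetry element and so occurs as an enantiomeric pair, giving 2 + 1 = 3 stereoisomers in total.

3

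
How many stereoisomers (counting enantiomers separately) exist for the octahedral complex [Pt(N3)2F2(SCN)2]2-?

An octahedron has six vertices in three trans pairs; every non-trans pair is cis.
The distinct arrangements are (5 in all): N3 trans, F trans, SCN trans; N3 cis, F trans, SCN cis; N3 cis, F cis, SCN trans; N3 cis, F cis, SCN cis (chiral); N3 trans, F cis, SCN cis.
One of these lacks any improper symmetry element and so occurs as an enantiomeric pair, giving 5 + 1 = 6 stereoisomers in total.

6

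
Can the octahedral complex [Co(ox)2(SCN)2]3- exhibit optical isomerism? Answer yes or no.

In an octahedral complex each vertex has one trans partner and four cis neighbours.
Each ox is bidentate and must span two cis positions.
Systematic placement gives 2 geometric isomers: SCN trans; SCN cis (chiral).
One of these lacks any improper symmetry element and so occurs as an enantiomeric pair, giving 2 + 1 = 3 stereoisomers in total.

yes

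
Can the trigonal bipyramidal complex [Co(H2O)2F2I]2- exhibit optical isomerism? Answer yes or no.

yes

A trigonal bipyramid has two axial and three equatorial sites, which are chemically inequivalent.
Systematic enumeration (placing each ligand type in turn and discarding arrangements equivalent by rotation or reflection) gives 5 geometric isomers.
One of these lacks any improper symmetry element and so occurs as an enantiomeric pair, giving 5 + 1 = 6 stereoisomers in total.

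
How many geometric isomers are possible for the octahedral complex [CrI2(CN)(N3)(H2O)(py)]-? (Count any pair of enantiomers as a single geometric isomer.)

9

The six octahedral sites form three mutually perpendicular trans pairs.
Placing the ligands in turn and identifying arrangements related by rotation or reflection leaves 9 distinct geometric isomers.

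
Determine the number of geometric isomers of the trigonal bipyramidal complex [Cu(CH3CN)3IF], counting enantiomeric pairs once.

A trigonal bipyramid has two axial and three equatorial sites, which are chemically inequivalent.
Systematic placement gives 4 geometric isomers: I equatorial, F equatorial; I equatorial, F axial; I axial, F equatorial; I axial, F axial.

4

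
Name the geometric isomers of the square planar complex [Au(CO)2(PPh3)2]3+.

Working through the distinct placements yields 2 geometric isomers: CO cis; CO trans.

cis and trans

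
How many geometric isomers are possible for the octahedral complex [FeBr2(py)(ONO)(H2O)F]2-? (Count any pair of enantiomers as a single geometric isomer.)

Systematic enumeration (placing each ligand type in turn and discarding arrangements equivalent by rotation or reflection) gives 9 geometric isomers.

9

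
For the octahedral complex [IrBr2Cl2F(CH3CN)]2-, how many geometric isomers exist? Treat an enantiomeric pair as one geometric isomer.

In an octahedral complex each vertex has one trans partner and four cis neighbours.
The distinct arrangements are (6 in all): Br trans, Cl cis; Br trans, Cl trans; Br cis, Cl cis (3 arrangements, 2 chiral); Br cis, Cl trans.

6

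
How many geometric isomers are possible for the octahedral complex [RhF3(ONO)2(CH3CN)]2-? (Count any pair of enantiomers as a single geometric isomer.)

3

The six octahedral sites form three mutually perpendicular trans pairs.
The distinct arrangements are (3 in all): F mer, ONO trans; F fac, ONO cis; F mer, ONO cis.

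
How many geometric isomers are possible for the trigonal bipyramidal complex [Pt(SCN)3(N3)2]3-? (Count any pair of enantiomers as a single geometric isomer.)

A trigonal bipyramid has two axial and three equatorial sites, which are chemically inequivalent.
Working through the distinct placements yields 3 geometric isomers: N3 both axial; N3 one axial, one equatorial; N3 both equatorial.

3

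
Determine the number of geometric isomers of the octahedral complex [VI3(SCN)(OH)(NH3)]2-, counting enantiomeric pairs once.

In an octahedral complex each vertex has one trans partner and four cis neighbours.
The distinct arrangements are (4 in all): I mer (3 arrangements); I fac (chiral).

4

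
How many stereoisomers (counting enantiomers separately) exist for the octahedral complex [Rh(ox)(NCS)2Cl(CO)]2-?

6

The six octahedral sites form three mutually perpendicular trans pairs.
Each ox is bidentate and must span two cis positions.
There are 4 geometric isomers: NCS cis (3 arrangements, 2 chiral); NCS trans.
Of these, 2 lack any improper symmetry element and so occur as enantiomeric pairs, giving 4 + 2 = 6 stereoisomers in total.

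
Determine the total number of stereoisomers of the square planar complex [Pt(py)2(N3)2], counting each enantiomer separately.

In a square planar complex each vertex has one trans partner and two cis neighbours.
Working through the distinct placements yields 2 geometric isomers: py cis; py trans.
Each arrangement has an internal mirror plane or centre of symmetry, so none is chiral.

2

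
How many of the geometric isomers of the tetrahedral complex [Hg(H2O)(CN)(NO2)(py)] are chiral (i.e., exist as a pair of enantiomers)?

1

In a tetrahedral complex all four positions are equivalent and every pair of ligands is adjacent — there is no cis/trans distinction.
Only one geometric arrangement is possible; it has no improper symmetry element, so it exists as a pair of enantiomers (2 stereoisomers).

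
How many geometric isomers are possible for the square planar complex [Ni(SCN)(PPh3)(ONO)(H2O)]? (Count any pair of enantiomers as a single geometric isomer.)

A square has two trans pairs of vertices; adjacent vertices are cis.
Systematic placement gives 3 geometric isomers: (H2O/PPh3 trans, ONO/SCN trans); (H2O/SCN trans, ONO/PPh3 trans); (H2O/ONO trans, PPh3/SCN trans).

3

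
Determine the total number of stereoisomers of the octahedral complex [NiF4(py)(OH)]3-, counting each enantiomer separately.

2

In an octahedral complex each vertex has one trans partner and four cis neighbours.
Systematic placement gives 2 geometric isomers: py and OH mutually trans; py and OH mutually cis.
Each arrangement has an internal mirror plane or centre of symmetry, so none is chiral.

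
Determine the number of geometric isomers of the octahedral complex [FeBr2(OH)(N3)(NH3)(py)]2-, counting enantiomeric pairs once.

9

An octahedron has six vertices in three trans pairs; every non-trans pair is cis.
Exhaustive case analysis gives 9 geometric isomers.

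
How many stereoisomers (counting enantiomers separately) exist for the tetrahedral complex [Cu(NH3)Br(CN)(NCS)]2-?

All four vertices of a tetrahedron are equivalent and mutually adjacent, so cis/trans isomerism cannot arise.
Only one geometric arrangement is possible; it has no improper symmetry element, so it exists as a pair of enantiomers (2 stereoisomers).

2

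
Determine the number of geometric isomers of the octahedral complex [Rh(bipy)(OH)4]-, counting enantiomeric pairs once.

1

The six octahedral sites form three mutually perpendicular trans pairs.
Each bipy is bidentate and must span two cis positions.
Only one geometric arrangement is possible.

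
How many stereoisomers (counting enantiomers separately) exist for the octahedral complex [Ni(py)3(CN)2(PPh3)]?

An octahedron has six vertices in three trans pairs; every non-trans pair is cis.
There are 3 geometric isomers: py mer, CN trans; py mer, CN cis; py fac, CN cis.
Each arrangement has an internal mirror plane or centre of symmetry, so none is chiral.

3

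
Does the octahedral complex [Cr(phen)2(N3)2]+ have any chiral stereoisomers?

yes

The six octahedral sites form three mutually perpendicular trans pairs.
Each phen is bidentate and must span two cis positions.
There are 2 geometric isomers: N3 trans; N3 cis (chiral).
One of these lacks any improper symmetry element and so occurs as an enantiomeric pair, giving 2 + 1 = 3 stereoisomers in total.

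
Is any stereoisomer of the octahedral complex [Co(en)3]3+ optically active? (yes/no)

yes

Each en is bidentate and must span two cis positions.
Only one geometric arrangement is possible; it has no improper symmetry element, so it exists as a pair of enantiomers (2 stereoisomers).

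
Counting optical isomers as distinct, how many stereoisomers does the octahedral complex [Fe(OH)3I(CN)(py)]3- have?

5

In an octahedral complex each vertex has one trans partner and four cis neighbours.
Working through the distinct placements yields 4 geometric isomers: OH mer (3 arrangements); OH fac (chiral).
One of these lacks any improper symmetry element and so occurs as an enantiomeric pair, giving 4 + 1 = 5 stereoisomers in total.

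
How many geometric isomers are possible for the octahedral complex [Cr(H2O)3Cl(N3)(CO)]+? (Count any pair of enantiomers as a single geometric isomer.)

The six octahedral sites form three mutually perpendicular trans pairs.
Systematic placement gives 4 geometric isomers: H2O mer (3 arrangements); H2O fac (chiral).

4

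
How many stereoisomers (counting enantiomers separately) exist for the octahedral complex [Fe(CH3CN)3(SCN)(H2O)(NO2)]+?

5

The six octahedral sites form three mutually perpendicular trans pairs.
Working through the distinct placements yields 4 geometric isomers: CH3CN mer (3 arrangements); CH3CN fac (chiral).
One of these lacks any improper symmetry element and so occurs as an enantiomeric pair, giving 4 + 1 = 5 stereoisomers in total.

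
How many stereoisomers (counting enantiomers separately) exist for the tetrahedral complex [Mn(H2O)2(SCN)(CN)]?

1

All four vertices of a tetrahedron are equivalent and mutually adjacent, so cis/trans isomerism cannot arise.
Only one geometric arrangement is possible.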